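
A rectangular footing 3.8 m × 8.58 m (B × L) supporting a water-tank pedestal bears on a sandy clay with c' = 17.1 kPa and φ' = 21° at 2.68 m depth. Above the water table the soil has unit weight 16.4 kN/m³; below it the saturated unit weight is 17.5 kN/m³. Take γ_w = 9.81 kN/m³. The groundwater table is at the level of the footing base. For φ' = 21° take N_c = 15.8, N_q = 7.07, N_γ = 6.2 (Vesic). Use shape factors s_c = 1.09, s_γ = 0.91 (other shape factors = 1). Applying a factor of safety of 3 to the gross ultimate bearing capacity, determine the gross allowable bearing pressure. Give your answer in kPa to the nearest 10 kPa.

Effective surcharge at the founding depth q = γ·D_f = 16.4 × 2.68 = 43.952 kPa.
The water table coincides with the base, so in the self-weight term γ → γ' = 7.69 kN/m³.
q_ult = c·N_c·s_c + q·N_q + 0.5·γ·B·N_γ·s_γ
     = 17.1 × 15.8 × 1.09 + 43.952 × 7.07 + 0.5 × 7.69 × 3.8 × 6.2 × 0.91
     = 294.5 + 310.74 + 82.435 = 687.67 kPa.
q_all = q_ult / FS = 687.67 / 3 = 229.22 kPa.

q_all ≈ 230 kPa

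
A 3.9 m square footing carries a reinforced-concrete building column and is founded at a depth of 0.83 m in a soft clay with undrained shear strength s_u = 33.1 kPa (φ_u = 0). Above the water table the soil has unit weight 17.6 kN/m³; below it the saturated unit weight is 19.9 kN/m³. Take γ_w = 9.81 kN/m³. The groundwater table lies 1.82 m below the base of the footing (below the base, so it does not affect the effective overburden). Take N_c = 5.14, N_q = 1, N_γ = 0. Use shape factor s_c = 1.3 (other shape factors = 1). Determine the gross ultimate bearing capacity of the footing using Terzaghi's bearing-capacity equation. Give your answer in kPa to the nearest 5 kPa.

Overburden at base level: q = 17.6 × 0.83 = 14.608 kPa.
Cohesion term c·N_c·s_c = 33.1 × 5.14 × 1.3 = 221.17 kPa; surcharge term q·N_q = 14.608 × 1 = 14.608 kPa.
q_ult = 221.17 + 14.608 = 235.78 kPa.

q_ult ≈ 235 kPa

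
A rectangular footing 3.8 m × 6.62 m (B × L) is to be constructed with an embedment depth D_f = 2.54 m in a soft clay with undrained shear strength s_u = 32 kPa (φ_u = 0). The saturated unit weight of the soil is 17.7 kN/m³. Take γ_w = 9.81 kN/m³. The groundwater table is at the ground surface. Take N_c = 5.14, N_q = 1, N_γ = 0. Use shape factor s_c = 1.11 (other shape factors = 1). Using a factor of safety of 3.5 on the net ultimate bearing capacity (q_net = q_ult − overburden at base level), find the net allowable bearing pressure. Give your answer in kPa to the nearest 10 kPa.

γ' = 17.7 − 9.81 = 7.89 kN/m³ (submerged throughout). q = 7.89 × 2.54 = 20.041 kPa.
c·N_c·s_c = 32 × 5.14 × 1.11 = 182.57 kPa
q·N_q = 20.041 × 1 = 20.041 kPa
q_ult = 182.57 + 20.041 = 202.61 kPa.
q_net = 202.61 − 20.041 = 182.57 kPa.
q_all(net) = 182.57 / 3.5 = 52.164 kPa.

q_all(net) ≈ 50 kPa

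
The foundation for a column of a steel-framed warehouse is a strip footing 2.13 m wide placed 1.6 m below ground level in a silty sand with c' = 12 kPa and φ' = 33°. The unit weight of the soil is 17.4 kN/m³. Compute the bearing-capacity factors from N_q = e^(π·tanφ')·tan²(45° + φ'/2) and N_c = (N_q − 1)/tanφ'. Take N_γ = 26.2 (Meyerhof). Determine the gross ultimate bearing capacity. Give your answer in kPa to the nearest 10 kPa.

q_ult ≈ 1680 kPa

tan33° = 0.6494, so N_q = e^(π×0.6494)·tan²(61.5°) = 7.692 × 3.392 = 26.09.
N_c = (26.09 − 1)/tan33° = 38.64.
q = γ·D_f = 17.4 × 1.6 = 27.84 kPa.
c·N_c = 12 × 38.638 = 463.66 kPa
q·N_q = 27.84 × 26.092 = 726.4 kPa
0.5·γ·B·N_γ = 0.5 × 17.4 × 2.13 × 26.2 = 485.51 kPa
q_ult = 463.66 + 726.4 + 485.51 = 1675.6 kPa.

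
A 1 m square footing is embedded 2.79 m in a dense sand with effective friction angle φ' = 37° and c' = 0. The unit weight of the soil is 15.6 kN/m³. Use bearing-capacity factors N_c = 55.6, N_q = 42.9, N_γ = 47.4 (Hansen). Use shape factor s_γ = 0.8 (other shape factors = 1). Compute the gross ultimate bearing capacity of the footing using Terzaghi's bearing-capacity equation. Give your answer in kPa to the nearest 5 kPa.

Overburden at base level: q = 15.6 × 2.79 = 43.524 kPa.
Surcharge term q·N_q = 43.524 × 42.9 = 1867.2 kPa; self-weight term 0.5·γ·B·N_γ·s_γ = 0.5 × 15.6 × 1 × 47.4 × 0.8 = 295.78 kPa.
q_ult = 1867.2 + 295.78 = 2163 kPa.

q_ult ≈ 2165 kPa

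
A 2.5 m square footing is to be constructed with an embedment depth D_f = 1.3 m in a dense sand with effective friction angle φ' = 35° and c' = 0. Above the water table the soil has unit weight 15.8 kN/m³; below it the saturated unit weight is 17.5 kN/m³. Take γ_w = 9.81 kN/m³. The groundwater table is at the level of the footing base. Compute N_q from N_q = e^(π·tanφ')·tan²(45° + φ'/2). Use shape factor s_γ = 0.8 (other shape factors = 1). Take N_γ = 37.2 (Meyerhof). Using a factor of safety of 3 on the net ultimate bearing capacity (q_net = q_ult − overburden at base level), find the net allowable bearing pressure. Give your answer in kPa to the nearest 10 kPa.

q_all(net) ≈ 320 kPa

N_q = e^(π·tan35°)·tan²(62.5°) = 33.3.
q = γ·D_f = 15.8 × 1.3 = 20.54 kPa.
For the ½γBN_γ term take γ' = 17.5 − 9.81 = 7.69 kN/m³ (soil below base is submerged).
q·N_q = 20.54 × 33.296 = 683.9 kPa
0.5·γ·B·N_γ·s_γ = 0.5 × 7.69 × 2.5 × 37.2 × 0.8 = 286.07 kPa
q_ult = 683.9 + 286.07 = 969.97 kPa.
q_net = 969.97 − 20.54 = 949.43 kPa.
q_all(net) = 949.43 / 3 = 316.48 kPa.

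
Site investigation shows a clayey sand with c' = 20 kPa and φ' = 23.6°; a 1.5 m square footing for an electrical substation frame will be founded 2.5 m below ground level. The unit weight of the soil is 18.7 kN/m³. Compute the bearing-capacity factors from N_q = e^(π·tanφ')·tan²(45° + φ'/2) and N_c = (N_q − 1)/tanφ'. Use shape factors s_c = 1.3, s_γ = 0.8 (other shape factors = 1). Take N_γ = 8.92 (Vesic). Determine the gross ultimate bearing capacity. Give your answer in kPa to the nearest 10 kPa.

tan23.6° = 0.4369, so N_q = e^(π×0.4369)·tan²(56.8°) = 3.945 × 2.335 = 9.21.
N_c = (9.21 − 1)/tan23.6° = 18.8.
q = γ·D_f = 18.7 × 2.5 = 46.75 kPa.
c·N_c·s_c = 20 × 18.8 × 1.3 = 488.79 kPa
q·N_q = 46.75 × 9.2134 = 430.73 kPa
0.5·γ·B·N_γ·s_γ = 0.5 × 18.7 × 1.5 × 8.92 × 0.8 = 100.08 kPa
q_ult = 488.79 + 430.73 + 100.08 = 1019.6 kPa.

q_ult ≈ 1020 kPa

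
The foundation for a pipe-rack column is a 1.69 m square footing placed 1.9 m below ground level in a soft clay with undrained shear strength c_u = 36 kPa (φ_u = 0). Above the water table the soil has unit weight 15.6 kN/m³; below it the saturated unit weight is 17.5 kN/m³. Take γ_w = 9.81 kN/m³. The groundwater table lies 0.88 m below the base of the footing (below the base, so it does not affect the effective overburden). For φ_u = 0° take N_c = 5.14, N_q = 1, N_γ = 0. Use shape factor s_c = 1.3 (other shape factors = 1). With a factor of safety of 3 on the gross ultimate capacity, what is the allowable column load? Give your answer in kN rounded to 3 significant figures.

Effective surcharge at the founding depth q = γ·D_f = 15.6 × 1.9 = 29.64 kPa.
q_ult = c·N_c·s_c + q·N_q
     = 36 × 5.14 × 1.3 + 29.64 × 1
     = 240.55 + 29.64 = 270.19 kPa.
Gross allowable pressure q_all = 270.19 / 3 = 90.064 kPa.
Footing area = 2.8561 m², so allowable column load = 90.064 × 2.8561 = 257.23 kN.

P_all ≈ 257 kN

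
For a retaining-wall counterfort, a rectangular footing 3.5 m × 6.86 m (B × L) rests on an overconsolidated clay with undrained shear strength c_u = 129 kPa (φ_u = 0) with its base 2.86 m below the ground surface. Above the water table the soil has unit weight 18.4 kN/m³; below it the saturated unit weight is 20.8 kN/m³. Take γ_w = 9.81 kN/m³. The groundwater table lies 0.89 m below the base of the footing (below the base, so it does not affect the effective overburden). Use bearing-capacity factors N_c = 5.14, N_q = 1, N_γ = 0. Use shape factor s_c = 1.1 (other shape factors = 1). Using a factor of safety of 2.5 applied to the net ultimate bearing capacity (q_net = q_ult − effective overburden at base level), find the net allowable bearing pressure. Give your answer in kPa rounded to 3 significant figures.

q_all(net) ≈ 292 kPa

Overburden at base level: q = 18.4 × 2.86 = 52.624 kPa.
Cohesion term c·N_c·s_c = 129 × 5.14 × 1.1 = 729.37 kPa; surcharge term q·N_q = 52.624 × 1 = 52.624 kPa.
q_ult = 729.37 + 52.624 = 781.99 kPa.
Net ultimate: q_net = 781.99 − 52.624 = 729.37 kPa.
q_all(net) = 729.37 / 2.5 = 291.75 kPa.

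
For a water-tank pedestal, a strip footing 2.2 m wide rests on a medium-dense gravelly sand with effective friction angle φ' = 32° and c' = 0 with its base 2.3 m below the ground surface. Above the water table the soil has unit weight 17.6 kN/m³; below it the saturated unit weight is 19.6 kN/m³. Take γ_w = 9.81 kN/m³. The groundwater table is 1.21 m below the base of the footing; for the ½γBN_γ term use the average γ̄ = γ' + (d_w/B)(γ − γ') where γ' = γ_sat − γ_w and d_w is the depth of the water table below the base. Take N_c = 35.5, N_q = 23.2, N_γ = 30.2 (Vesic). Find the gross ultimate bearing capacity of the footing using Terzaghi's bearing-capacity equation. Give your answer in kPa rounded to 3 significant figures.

Effective surcharge at the founding depth q = γ·D_f = 17.6 × 2.3 = 40.48 kPa.
With d_w = 1.21 m < B, γ̄ = 9.79 + (1.21/2.2) × (17.6 − 9.79) = 14.085 kN/m³.
q_ult = q·N_q + 0.5·γ·B·N_γ
     = 40.48 × 23.2 + 0.5 × 14.085 × 2.2 × 30.2
     = 939.14 + 467.92 = 1407.1 kPa.

q_ult ≈ 1410 kPa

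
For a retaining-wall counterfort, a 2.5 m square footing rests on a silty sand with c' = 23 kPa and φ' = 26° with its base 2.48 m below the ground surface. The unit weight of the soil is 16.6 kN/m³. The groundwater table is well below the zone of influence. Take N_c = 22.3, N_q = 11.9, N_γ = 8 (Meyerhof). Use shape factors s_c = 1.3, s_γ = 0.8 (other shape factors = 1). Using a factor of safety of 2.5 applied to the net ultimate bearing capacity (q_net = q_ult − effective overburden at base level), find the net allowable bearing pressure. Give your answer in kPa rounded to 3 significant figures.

q = γ·D_f = 16.6 × 2.48 = 41.168 kPa.
c·N_c·s_c = 23 × 22.3 × 1.3 = 666.77 kPa
q·N_q = 41.168 × 11.9 = 489.9 kPa
0.5·γ·B·N_γ·s_γ = 0.5 × 16.6 × 2.5 × 8 × 0.8 = 132.8 kPa
q_ult = 666.77 + 489.9 + 132.8 = 1289.5 kPa.
Net ultimate: q_net = 1289.5 − 41.168 = 1248.3 kPa.
q_all(net) = 1248.3 / 2.5 = 499.32 kPa.

q_all(net) ≈ 499 kPa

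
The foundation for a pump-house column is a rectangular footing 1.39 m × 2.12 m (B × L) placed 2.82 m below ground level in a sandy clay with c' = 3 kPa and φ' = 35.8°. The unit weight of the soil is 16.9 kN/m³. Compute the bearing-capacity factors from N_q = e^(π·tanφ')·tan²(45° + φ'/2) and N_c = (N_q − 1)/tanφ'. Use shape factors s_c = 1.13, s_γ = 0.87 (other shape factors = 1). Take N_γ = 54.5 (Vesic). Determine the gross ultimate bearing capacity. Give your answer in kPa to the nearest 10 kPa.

tan35.8° = 0.7212, so N_q = e^(π×0.7212)·tan²(62.9°) = 9.639 × 3.819 = 36.81.
N_c = (36.81 − 1)/tan35.8° = 49.65.
Effective surcharge at the founding depth q = γ·D_f = 16.9 × 2.82 = 47.658 kPa.
q_ult = c·N_c·s_c + q·N_q + 0.5·γ·B·N_γ·s_γ
     = 3 × 49.649 × 1.13 + 47.658 × 36.808 + 0.5 × 16.9 × 1.39 × 54.5 × 0.87
     = 168.31 + 1754.2 + 556.91 = 2479.4 kPa.

q_ult ≈ 2480 kPa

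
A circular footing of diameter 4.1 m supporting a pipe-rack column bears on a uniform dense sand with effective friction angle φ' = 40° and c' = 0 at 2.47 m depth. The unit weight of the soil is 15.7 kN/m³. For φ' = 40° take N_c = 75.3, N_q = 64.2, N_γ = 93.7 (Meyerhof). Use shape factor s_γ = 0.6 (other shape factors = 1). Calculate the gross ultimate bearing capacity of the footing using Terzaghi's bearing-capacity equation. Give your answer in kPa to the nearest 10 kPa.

q = γ·D_f = 15.7 × 2.47 = 38.779 kPa.
q·N_q = 38.779 × 64.2 = 2489.6 kPa
0.5·γ·B·N_γ·s_γ = 0.5 × 15.7 × 4.1 × 93.7 × 0.6 = 1809.4 kPa
q_ult = 2489.6 + 1809.4 = 4299.1 kPa.

q_ult ≈ 4300 kPa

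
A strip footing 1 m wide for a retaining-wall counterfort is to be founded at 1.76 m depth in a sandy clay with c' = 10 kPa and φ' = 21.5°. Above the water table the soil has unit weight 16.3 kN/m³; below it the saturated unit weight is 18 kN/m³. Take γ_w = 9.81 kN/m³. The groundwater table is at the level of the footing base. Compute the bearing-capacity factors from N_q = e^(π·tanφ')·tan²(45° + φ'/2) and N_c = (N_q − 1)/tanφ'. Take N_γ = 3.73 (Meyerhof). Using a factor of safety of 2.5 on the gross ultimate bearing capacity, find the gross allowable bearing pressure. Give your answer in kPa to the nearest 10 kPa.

N_q = e^(π·tan21.5°)·tan²(55.75°) = 7.44; N_c = (N_q − 1)/tanφ' = 16.34.
Effective surcharge at the founding depth q = γ·D_f = 16.3 × 1.76 = 28.688 kPa.
The water table coincides with the base, so in the self-weight term γ → γ' = 8.19 kN/m³.
q_ult = c·N_c + q·N_q + 0.5·γ·B·N_γ
     = 10 × 16.337 + 28.688 × 7.4354 + 0.5 × 8.19 × 1 × 3.73
     = 163.37 + 213.31 + 15.274 = 391.96 kPa.
q_all = 391.96 / 2.5 = 156.78 kPa.

q_all ≈ 160 kPa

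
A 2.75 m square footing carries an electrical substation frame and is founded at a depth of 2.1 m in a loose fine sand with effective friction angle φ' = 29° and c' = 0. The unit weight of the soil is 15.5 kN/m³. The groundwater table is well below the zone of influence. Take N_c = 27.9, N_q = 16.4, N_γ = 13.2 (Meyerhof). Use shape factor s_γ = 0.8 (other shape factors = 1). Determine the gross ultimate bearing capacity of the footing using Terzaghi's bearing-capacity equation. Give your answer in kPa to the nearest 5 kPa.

Overburden at base level: q = 15.5 × 2.1 = 32.55 kPa.
Surcharge term q·N_q = 32.55 × 16.4 = 533.82 kPa; self-weight term 0.5·γ·B·N_γ·s_γ = 0.5 × 15.5 × 2.75 × 13.2 × 0.8 = 225.06 kPa.
q_ult = 533.82 + 225.06 = 758.88 kPa.

q_ult ≈ 760 kPa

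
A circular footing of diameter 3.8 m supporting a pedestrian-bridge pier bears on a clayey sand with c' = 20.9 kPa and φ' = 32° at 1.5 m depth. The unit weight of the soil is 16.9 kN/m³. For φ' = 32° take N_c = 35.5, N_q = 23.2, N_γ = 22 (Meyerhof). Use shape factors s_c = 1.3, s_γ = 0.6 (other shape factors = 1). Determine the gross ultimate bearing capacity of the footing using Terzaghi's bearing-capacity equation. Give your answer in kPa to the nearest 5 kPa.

q = γ·D_f = 16.9 × 1.5 = 25.35 kPa.
c·N_c·s_c = 20.9 × 35.5 × 1.3 = 964.53 kPa
q·N_q = 25.35 × 23.2 = 588.12 kPa
0.5·γ·B·N_γ·s_γ = 0.5 × 16.9 × 3.8 × 22 × 0.6 = 423.85 kPa
q_ult = 964.53 + 588.12 + 423.85 = 1976.5 kPa.

q_ult ≈ 1975 kPa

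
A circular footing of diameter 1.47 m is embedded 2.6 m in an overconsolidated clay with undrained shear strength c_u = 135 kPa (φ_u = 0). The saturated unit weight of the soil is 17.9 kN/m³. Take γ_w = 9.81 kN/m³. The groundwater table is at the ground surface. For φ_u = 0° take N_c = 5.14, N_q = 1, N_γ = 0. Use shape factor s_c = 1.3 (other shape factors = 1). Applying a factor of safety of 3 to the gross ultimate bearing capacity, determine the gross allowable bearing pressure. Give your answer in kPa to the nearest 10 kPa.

Water table at ground surface, so effective unit weight γ' = 17.9 − 9.81 = 8.09 kN/m³ is used throughout; overburden q = 8.09 × 2.6 = 21.034 kPa.
Cohesion term c·N_c·s_c = 135 × 5.14 × 1.3 = 902.07 kPa; surcharge term q·N_q = 21.034 × 1 = 21.034 kPa.
q_ult = 902.07 + 21.034 = 923.1 kPa.
q_all = q_ult / FS = 923.1 / 3 = 307.7 kPa.

q_all ≈ 310 kPa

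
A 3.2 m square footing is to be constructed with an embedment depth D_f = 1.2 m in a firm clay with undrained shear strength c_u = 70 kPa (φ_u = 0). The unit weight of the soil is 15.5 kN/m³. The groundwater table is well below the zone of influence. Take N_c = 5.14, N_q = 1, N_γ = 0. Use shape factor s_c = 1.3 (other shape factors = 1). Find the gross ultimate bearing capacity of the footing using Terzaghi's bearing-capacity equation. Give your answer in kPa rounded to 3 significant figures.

Overburden at base level: q = 15.5 × 1.2 = 18.6 kPa.
Cohesion term c·N_c·s_c = 70 × 5.14 × 1.3 = 467.74 kPa; surcharge term q·N_q = 18.6 × 1 = 18.6 kPa.
q_ult = 467.74 + 18.6 = 486.34 kPa.

q_ult ≈ 486 kPa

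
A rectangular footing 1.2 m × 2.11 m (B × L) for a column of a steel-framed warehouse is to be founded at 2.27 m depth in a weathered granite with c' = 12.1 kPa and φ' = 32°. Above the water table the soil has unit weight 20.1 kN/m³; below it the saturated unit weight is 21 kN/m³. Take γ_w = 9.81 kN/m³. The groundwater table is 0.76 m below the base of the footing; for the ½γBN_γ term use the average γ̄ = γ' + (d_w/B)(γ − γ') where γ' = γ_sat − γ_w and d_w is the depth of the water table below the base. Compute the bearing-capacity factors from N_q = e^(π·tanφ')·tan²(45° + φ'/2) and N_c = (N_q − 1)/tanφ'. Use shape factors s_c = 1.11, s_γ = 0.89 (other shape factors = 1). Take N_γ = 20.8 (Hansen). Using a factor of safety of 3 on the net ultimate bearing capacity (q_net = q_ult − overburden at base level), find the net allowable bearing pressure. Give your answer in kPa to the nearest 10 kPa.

N_q = e^(π·tan32°)·tan²(61°) = 23.18; N_c = (N_q − 1)/tanφ' = 35.49.
q = γ·D_f = 20.1 × 2.27 = 45.627 kPa.
γ' = 11.19 kN/m³; averaging over the depth B below the base, γ̄ = γ' + (d_w/B)(γ − γ') = 16.833 kN/m³.
c·N_c·s_c = 12.1 × 35.49 × 1.11 = 476.67 kPa
q·N_q = 45.627 × 23.177 = 1057.5 kPa
0.5·γ·B·N_γ·s_γ = 0.5 × 16.833 × 1.2 × 20.8 × 0.89 = 186.97 kPa
q_ult = 476.67 + 1057.5 + 186.97 = 1721.1 kPa.
q_net = 1721.1 − 45.627 = 1675.5 kPa.
q_all(net) = 1675.5 / 3 = 558.5 kPa.

q_all(net) ≈ 560 kPa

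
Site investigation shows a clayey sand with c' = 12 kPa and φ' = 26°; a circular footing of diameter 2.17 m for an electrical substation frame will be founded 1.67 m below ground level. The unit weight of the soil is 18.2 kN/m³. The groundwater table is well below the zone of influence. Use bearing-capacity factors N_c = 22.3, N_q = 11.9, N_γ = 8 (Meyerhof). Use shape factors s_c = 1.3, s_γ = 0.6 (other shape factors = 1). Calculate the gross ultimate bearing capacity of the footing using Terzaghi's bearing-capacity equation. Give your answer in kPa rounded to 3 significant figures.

q = γ·D_f = 18.2 × 1.67 = 30.394 kPa.
c·N_c·s_c = 12 × 22.3 × 1.3 = 347.88 kPa
q·N_q = 30.394 × 11.9 = 361.69 kPa
0.5·γ·B·N_γ·s_γ = 0.5 × 18.2 × 2.17 × 8 × 0.6 = 94.786 kPa
q_ult = 347.88 + 361.69 + 94.786 = 804.35 kPa.

q_ult ≈ 804 kPa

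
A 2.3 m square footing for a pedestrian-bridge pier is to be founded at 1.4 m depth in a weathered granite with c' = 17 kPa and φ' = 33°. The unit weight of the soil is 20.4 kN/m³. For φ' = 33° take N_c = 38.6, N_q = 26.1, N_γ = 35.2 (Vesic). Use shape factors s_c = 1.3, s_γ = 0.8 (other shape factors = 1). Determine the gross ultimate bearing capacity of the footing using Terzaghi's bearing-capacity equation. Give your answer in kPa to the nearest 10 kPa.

Overburden at base level: q = 20.4 × 1.4 = 28.56 kPa.
Cohesion term c·N_c·s_c = 17 × 38.6 × 1.3 = 853.06 kPa; surcharge term q·N_q = 28.56 × 26.1 = 745.42 kPa; self-weight term 0.5·γ·B·N_γ·s_γ = 0.5 × 20.4 × 2.3 × 35.2 × 0.8 = 660.63 kPa.
q_ult = 853.06 + 745.42 + 660.63 = 2259.1 kPa.

q_ult ≈ 2260 kPa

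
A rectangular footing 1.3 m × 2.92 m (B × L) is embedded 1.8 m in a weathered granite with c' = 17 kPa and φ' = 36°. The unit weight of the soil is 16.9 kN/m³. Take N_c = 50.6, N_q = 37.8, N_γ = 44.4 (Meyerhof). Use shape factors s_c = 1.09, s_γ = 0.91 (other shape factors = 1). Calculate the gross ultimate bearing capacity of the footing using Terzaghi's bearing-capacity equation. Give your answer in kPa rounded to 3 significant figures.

Effective surcharge at the founding depth q = γ·D_f = 16.9 × 1.8 = 30.42 kPa.
q_ult = c·N_c·s_c + q·N_q + 0.5·γ·B·N_γ·s_γ
     = 17 × 50.6 × 1.09 + 30.42 × 37.8 + 0.5 × 16.9 × 1.3 × 44.4 × 0.91
     = 937.62 + 1149.9 + 443.84 = 2531.3 kPa.

q_ult ≈ 2530 kPa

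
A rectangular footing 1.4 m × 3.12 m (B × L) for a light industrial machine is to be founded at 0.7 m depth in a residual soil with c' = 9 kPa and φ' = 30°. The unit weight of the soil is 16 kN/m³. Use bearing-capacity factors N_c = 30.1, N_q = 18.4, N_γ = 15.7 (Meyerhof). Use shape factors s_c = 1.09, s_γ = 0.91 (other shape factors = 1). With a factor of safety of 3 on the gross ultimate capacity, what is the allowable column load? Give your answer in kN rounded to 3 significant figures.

P_all ≈ 963 kN

q = γ·D_f = 16 × 0.7 = 11.2 kPa.
c·N_c·s_c = 9 × 30.1 × 1.09 = 295.28 kPa
q·N_q = 11.2 × 18.4 = 206.08 kPa
0.5·γ·B·N_γ·s_γ = 0.5 × 16 × 1.4 × 15.7 × 0.91 = 160.01 kPa
q_ult = 295.28 + 206.08 + 160.01 = 661.38 kPa.
Gross allowable pressure q_all = 661.38 / 3 = 220.46 kPa.
Footing area = 4.368 m², so allowable column load = 220.46 × 4.368 = 962.96 kN.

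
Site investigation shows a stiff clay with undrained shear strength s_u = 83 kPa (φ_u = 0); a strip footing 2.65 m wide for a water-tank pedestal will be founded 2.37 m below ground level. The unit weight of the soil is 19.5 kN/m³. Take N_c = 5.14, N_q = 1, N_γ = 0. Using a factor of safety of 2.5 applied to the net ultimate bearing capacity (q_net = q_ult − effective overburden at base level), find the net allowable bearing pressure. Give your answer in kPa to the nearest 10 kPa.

q = γ·D_f = 19.5 × 2.37 = 46.215 kPa.
c·N_c = 83 × 5.14 = 426.62 kPa
q·N_q = 46.215 × 1 = 46.215 kPa
q_ult = 426.62 + 46.215 = 472.83 kPa.
Net ultimate: q_net = 472.83 − 46.215 = 426.62 kPa.
q_all(net) = 426.62 / 2.5 = 170.65 kPa.

q_all(net) ≈ 170 kPa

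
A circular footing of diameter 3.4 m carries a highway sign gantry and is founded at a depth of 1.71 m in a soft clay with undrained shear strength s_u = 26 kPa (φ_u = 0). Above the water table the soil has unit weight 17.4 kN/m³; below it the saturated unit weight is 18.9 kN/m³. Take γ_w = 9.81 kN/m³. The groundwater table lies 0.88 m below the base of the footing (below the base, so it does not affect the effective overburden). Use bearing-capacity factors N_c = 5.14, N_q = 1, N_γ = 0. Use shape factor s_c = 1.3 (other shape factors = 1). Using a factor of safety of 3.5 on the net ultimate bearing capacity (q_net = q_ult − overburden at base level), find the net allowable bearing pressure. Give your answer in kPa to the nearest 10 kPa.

q_all(net) ≈ 50 kPa

Effective surcharge at the founding depth q = γ·D_f = 17.4 × 1.71 = 29.754 kPa.
q_ult = c·N_c·s_c + q·N_q
     = 26 × 5.14 × 1.3 + 29.754 × 1
     = 173.73 + 29.754 = 203.49 kPa.
q_net = 203.49 − 29.754 = 173.73 kPa.
q_all(net) = 173.73 / 3.5 = 49.638 kPa.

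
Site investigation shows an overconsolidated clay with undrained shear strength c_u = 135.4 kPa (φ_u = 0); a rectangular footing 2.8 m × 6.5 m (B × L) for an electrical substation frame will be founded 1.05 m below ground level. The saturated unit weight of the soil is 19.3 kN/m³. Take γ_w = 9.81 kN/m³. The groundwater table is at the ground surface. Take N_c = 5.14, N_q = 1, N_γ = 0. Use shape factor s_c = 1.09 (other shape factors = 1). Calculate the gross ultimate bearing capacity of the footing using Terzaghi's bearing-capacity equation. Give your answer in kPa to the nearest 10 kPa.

With the water table at the surface the whole profile is submerged: γ' = 19.3 − 9.81 = 9.49 kN/m³, so q = γ'·D_f = 9.9645 kPa.
q_ult = c·N_c·s_c + q·N_q
     = 135.4 × 5.14 × 1.09 + 9.9645 × 1
     = 758.59 + 9.9645 = 768.56 kPa.

q_ult ≈ 770 kPa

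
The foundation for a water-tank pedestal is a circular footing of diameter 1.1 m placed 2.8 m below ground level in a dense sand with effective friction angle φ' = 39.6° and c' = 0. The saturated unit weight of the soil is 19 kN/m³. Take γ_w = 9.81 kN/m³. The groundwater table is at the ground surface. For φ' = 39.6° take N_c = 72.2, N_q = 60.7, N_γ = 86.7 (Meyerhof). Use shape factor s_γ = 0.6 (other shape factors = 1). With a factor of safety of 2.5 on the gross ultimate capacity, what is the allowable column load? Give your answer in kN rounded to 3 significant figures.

P_all ≈ 694 kN

Water table at ground surface, so effective unit weight γ' = 19 − 9.81 = 9.19 kN/m³ is used throughout; overburden q = 9.19 × 2.8 = 25.732 kPa; the same γ' applies in the ½γBN_γ term.
Surcharge term q·N_q = 25.732 × 60.7 = 1561.9 kPa; self-weight term 0.5·γ·B·N_γ·s_γ = 0.5 × 9.19 × 1.1 × 86.7 × 0.6 = 262.94 kPa.
q_ult = 1561.9 + 262.94 = 1824.9 kPa.
Gross allowable pressure q_all = 1824.9 / 2.5 = 729.95 kPa.
Footing area = 0.9503 m², so allowable column load = 729.95 × 0.9503 = 693.67 kN.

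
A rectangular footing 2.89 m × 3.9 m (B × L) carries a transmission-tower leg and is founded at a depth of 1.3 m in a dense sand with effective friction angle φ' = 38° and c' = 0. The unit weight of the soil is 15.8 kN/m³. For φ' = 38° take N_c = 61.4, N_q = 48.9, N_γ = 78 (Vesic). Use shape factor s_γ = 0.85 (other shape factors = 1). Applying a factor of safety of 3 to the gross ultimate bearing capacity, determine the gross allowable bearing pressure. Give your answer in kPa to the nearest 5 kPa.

q_all ≈ 840 kPa

Effective surcharge at the founding depth q = γ·D_f = 15.8 × 1.3 = 20.54 kPa.
q_ult = q·N_q + 0.5·γ·B·N_γ·s_γ
     = 20.54 × 48.9 + 0.5 × 15.8 × 2.89 × 78 × 0.85
     = 1004.4 + 1513.7 = 2518.1 kPa.
q_all = q_ult / FS = 2518.1 / 3 = 839.37 kPa.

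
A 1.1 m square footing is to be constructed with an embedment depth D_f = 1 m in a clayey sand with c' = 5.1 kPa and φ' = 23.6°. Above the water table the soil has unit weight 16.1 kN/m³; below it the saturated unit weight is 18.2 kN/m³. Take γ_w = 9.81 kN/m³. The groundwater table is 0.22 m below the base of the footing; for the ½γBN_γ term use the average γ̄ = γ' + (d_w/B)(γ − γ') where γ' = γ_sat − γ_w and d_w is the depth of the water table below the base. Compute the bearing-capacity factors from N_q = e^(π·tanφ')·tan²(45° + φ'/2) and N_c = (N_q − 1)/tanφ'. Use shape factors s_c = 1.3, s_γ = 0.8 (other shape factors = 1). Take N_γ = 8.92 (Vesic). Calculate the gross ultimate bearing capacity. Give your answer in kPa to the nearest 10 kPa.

tan23.6° = 0.4369, so N_q = e^(π×0.4369)·tan²(56.8°) = 3.945 × 2.335 = 9.21.
N_c = (9.21 − 1)/tan23.6° = 18.8.
q = γ·D_f = 16.1 × 1 = 16.1 kPa.
γ' = 8.39 kN/m³; averaging over the depth B below the base, γ̄ = γ' + (d_w/B)(γ − γ') = 9.932 kN/m³.
c·N_c·s_c = 5.1 × 18.8 × 1.3 = 124.64 kPa
q·N_q = 16.1 × 9.2134 = 148.34 kPa
0.5·γ·B·N_γ·s_γ = 0.5 × 9.932 × 1.1 × 8.92 × 0.8 = 38.981 kPa
q_ult = 124.64 + 148.34 + 38.981 = 311.96 kPa.

q_ult ≈ 310 kPa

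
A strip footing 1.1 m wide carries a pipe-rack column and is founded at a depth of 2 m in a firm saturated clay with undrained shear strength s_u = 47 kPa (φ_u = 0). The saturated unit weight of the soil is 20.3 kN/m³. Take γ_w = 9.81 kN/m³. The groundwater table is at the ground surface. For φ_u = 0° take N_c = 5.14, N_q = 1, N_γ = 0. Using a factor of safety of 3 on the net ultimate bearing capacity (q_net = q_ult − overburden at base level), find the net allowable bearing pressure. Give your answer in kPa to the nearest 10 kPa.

With the water table at the surface the whole profile is submerged: γ' = 20.3 − 9.81 = 10.49 kN/m³, so q = γ'·D_f = 20.98 kPa.
q_ult = c·N_c + q·N_q
     = 47 × 5.14 + 20.98 × 1
     = 241.58 + 20.98 = 262.56 kPa.
q_net = 262.56 − 20.98 = 241.58 kPa.
q_all(net) = 241.58 / 3 = 80.527 kPa.

q_all(net) ≈ 80 kPa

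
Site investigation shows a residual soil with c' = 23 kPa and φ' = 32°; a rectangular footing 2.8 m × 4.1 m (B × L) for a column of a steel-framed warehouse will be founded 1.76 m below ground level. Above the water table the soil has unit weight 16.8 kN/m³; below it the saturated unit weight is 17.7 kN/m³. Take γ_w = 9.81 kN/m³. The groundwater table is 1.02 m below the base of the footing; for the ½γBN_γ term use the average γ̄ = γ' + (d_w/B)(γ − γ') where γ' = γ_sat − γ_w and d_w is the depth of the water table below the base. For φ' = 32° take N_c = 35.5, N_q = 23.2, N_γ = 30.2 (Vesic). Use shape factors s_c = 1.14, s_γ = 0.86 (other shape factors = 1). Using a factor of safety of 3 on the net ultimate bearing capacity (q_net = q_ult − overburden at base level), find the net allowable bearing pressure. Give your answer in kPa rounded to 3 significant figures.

q_all(net) ≈ 664 kPa

q = γ·D_f = 16.8 × 1.76 = 29.568 kPa.
γ' = 7.89 kN/m³; averaging over the depth B below the base, γ̄ = γ' + (d_w/B)(γ − γ') = 11.136 kN/m³.
c·N_c·s_c = 23 × 35.5 × 1.14 = 930.81 kPa
q·N_q = 29.568 × 23.2 = 685.98 kPa
0.5·γ·B·N_γ·s_γ = 0.5 × 11.136 × 2.8 × 30.2 × 0.86 = 404.91 kPa
q_ult = 930.81 + 685.98 + 404.91 = 2021.7 kPa.
q_net = 2021.7 − 29.568 = 1992.1 kPa.
q_all(net) = 1992.1 / 3 = 664.04 kPa.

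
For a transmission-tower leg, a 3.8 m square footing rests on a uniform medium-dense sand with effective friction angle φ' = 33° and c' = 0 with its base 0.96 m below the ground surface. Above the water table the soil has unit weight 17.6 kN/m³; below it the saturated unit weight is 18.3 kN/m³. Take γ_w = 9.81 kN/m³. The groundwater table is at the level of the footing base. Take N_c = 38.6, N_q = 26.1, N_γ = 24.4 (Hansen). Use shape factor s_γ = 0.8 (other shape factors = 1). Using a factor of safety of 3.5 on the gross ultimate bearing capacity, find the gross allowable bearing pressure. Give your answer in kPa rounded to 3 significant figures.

Effective surcharge at the founding depth q = γ·D_f = 17.6 × 0.96 = 16.896 kPa.
The water table coincides with the base, so in the self-weight term γ → γ' = 8.49 kN/m³.
q_ult = q·N_q + 0.5·γ·B·N_γ·s_γ
     = 16.896 × 26.1 + 0.5 × 8.49 × 3.8 × 24.4 × 0.8
     = 440.99 + 314.88 = 755.86 kPa.
q_all = 755.86 / 3.5 = 215.96 kPa.

q_all ≈ 216 kPa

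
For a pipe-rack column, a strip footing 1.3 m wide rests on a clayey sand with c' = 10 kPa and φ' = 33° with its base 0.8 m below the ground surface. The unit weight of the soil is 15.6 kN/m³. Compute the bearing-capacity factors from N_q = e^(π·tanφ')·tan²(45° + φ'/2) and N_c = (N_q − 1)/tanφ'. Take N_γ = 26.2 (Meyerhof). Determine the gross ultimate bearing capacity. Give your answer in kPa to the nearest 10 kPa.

tan33° = 0.6494, so N_q = e^(π×0.6494)·tan²(61.5°) = 7.692 × 3.392 = 26.09.
N_c = (26.09 − 1)/tan33° = 38.64.
q = γ·D_f = 15.6 × 0.8 = 12.48 kPa.
c·N_c = 10 × 38.638 = 386.38 kPa
q·N_q = 12.48 × 26.092 = 325.63 kPa
0.5·γ·B·N_γ = 0.5 × 15.6 × 1.3 × 26.2 = 265.67 kPa
q_ult = 386.38 + 325.63 + 265.67 = 977.68 kPa.

q_ult ≈ 980 kPa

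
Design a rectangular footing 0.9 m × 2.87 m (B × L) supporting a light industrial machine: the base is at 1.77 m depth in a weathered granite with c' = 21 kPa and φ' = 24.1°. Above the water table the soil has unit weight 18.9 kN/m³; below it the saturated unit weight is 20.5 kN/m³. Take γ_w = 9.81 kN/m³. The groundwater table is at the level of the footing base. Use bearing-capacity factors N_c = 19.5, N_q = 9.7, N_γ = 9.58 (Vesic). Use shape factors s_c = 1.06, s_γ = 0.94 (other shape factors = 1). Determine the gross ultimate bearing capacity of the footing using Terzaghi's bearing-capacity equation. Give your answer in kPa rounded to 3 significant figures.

Overburden at base level: q = 18.9 × 1.77 = 33.453 kPa.
Below the base the soil is submerged, so the ½γBN_γ term uses γ' = 20.5 − 9.81 = 10.69 kN/m³.
Cohesion term c·N_c·s_c = 21 × 19.5 × 1.06 = 434.07 kPa; surcharge term q·N_q = 33.453 × 9.7 = 324.49 kPa; self-weight term 0.5·γ·B·N_γ·s_γ = 0.5 × 10.69 × 0.9 × 9.58 × 0.94 = 43.32 kPa.
q_ult = 434.07 + 324.49 + 43.32 = 801.88 kPa.

q_ult ≈ 802 kPa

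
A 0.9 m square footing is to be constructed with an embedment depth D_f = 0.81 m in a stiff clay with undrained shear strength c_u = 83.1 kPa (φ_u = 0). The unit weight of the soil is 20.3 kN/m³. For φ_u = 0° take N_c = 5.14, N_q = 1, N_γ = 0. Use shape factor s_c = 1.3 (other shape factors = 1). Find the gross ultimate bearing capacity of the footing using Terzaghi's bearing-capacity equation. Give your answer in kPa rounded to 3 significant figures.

q_ult ≈ 572 kPa

Overburden at base level: q = 20.3 × 0.81 = 16.443 kPa.
Cohesion term c·N_c·s_c = 83.1 × 5.14 × 1.3 = 555.27 kPa; surcharge term q·N_q = 16.443 × 1 = 16.443 kPa.
q_ult = 555.27 + 16.443 = 571.72 kPa.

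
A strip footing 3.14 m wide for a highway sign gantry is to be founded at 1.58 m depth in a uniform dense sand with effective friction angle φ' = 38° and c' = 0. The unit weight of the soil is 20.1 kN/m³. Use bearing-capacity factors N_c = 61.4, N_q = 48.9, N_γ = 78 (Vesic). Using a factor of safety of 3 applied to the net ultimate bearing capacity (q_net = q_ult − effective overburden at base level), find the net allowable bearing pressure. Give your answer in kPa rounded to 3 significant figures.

q = γ·D_f = 20.1 × 1.58 = 31.758 kPa.
q·N_q = 31.758 × 48.9 = 1553 kPa
0.5·γ·B·N_γ = 0.5 × 20.1 × 3.14 × 78 = 2461.4 kPa
q_ult = 1553 + 2461.4 = 4014.4 kPa.
Net ultimate: q_net = 4014.4 − 31.758 = 3982.7 kPa.
q_all(net) = 3982.7 / 3 = 1327.6 kPa.

q_all(net) ≈ 1330 kPa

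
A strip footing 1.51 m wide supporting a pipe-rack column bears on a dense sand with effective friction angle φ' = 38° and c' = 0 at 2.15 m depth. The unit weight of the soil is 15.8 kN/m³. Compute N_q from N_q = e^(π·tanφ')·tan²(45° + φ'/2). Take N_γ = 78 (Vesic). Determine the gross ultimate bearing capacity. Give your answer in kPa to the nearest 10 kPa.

q_ult ≈ 2590 kPa

tan38° = 0.7813, so N_q = e^(π×0.7813)·tan²(64°) = 11.64 × 4.204 = 48.93.
q = γ·D_f = 15.8 × 2.15 = 33.97 kPa.
q·N_q = 33.97 × 48.933 = 1662.3 kPa
0.5·γ·B·N_γ = 0.5 × 15.8 × 1.51 × 78 = 930.46 kPa
q_ult = 1662.3 + 930.46 = 2592.7 kPa.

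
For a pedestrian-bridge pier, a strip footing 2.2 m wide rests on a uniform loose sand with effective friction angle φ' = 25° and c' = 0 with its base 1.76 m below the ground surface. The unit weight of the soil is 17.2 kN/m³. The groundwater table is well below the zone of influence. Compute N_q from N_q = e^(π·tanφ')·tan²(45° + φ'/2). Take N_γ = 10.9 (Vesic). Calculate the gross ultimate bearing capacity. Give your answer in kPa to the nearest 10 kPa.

q_ult ≈ 530 kPa

tan25° = 0.4663, so N_q = e^(π×0.4663)·tan²(57.5°) = 4.327 × 2.464 = 10.66.
q = γ·D_f = 17.2 × 1.76 = 30.272 kPa.
q·N_q = 30.272 × 10.662 = 322.76 kPa
0.5·γ·B·N_γ = 0.5 × 17.2 × 2.2 × 10.9 = 206.23 kPa
q_ult = 322.76 + 206.23 = 528.99 kPa.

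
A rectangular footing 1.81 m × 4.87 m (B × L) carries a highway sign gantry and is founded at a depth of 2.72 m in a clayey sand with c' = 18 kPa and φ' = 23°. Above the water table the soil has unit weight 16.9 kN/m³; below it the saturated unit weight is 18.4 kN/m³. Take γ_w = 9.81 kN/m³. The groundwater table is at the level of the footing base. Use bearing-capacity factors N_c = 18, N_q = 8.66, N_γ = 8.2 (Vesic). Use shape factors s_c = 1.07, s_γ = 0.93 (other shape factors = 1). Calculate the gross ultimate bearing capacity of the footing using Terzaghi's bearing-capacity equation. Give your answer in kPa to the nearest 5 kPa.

Effective surcharge at the founding depth q = γ·D_f = 16.9 × 2.72 = 45.968 kPa.
The water table coincides with the base, so in the self-weight term γ → γ' = 8.59 kN/m³.
q_ult = c·N_c·s_c + q·N_q + 0.5·γ·B·N_γ·s_γ
     = 18 × 18 × 1.07 + 45.968 × 8.66 + 0.5 × 8.59 × 1.81 × 8.2 × 0.93
     = 346.68 + 398.08 + 59.284 = 804.05 kPa.

q_ult ≈ 805 kPa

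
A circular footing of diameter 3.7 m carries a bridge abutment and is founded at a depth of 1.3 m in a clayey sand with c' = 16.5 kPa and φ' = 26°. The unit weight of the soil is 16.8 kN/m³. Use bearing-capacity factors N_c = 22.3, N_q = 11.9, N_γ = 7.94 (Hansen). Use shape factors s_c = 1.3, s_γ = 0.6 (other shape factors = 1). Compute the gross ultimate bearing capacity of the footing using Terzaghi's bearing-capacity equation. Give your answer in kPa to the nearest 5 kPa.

q_ult ≈ 885 kPa

Effective surcharge at the founding depth q = γ·D_f = 16.8 × 1.3 = 21.84 kPa.
q_ult = c·N_c·s_c + q·N_q + 0.5·γ·B·N_γ·s_γ
     = 16.5 × 22.3 × 1.3 + 21.84 × 11.9 + 0.5 × 16.8 × 3.7 × 7.94 × 0.6
     = 478.33 + 259.9 + 148.07 = 886.3 kPa.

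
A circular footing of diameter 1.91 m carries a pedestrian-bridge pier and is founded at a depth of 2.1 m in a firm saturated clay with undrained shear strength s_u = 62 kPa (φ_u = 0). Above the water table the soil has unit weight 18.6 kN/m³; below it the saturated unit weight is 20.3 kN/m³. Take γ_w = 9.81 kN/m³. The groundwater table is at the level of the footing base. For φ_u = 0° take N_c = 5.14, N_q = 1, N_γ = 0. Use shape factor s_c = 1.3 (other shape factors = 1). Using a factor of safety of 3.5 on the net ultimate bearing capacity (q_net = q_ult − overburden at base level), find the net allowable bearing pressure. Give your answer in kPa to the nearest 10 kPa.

q_all(net) ≈ 120 kPa

Effective surcharge at the founding depth q = γ·D_f = 18.6 × 2.1 = 39.06 kPa.
q_ult = c·N_c·s_c + q·N_q
     = 62 × 5.14 × 1.3 + 39.06 × 1
     = 414.28 + 39.06 = 453.34 kPa.
q_net = 453.34 − 39.06 = 414.28 kPa.
q_all(net) = 414.28 / 3.5 = 118.37 kPa.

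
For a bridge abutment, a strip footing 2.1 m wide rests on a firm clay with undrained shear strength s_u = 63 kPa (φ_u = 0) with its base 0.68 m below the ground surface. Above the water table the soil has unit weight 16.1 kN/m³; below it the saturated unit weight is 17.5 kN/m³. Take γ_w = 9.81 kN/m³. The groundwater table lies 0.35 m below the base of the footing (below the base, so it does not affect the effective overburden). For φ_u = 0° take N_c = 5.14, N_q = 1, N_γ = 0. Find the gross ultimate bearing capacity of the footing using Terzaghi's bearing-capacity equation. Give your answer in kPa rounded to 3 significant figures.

q = γ·D_f = 16.1 × 0.68 = 10.948 kPa.
c·N_c = 63 × 5.14 = 323.82 kPa
q·N_q = 10.948 × 1 = 10.948 kPa
q_ult = 323.82 + 10.948 = 334.77 kPa.

q_ult ≈ 335 kPa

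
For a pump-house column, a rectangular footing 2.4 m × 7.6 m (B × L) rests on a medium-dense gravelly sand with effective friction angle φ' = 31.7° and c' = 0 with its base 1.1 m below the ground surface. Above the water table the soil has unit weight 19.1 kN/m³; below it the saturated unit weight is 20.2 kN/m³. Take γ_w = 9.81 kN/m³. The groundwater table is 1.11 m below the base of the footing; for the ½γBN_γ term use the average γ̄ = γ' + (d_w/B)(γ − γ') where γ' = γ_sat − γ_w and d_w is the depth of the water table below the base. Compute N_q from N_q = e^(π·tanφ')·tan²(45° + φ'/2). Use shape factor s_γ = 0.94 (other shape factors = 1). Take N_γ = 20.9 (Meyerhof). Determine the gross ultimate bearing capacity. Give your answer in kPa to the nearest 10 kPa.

tan31.7° = 0.6176, so N_q = e^(π×0.6176)·tan²(60.85°) = 6.961 × 3.215 = 22.38.
Overburden at base level: q = 19.1 × 1.1 = 21.01 kPa.
The water table is 1.11 m below the base (< B = 2.4 m), so the ½γBN_γ term uses γ̄ = γ' + (d_w/B)(γ − γ') = 10.39 + (1.11/2.4)(19.1 − 10.39) = 14.418 kN/m³.
Surcharge term q·N_q = 21.01 × 22.377 = 470.14 kPa; self-weight term 0.5·γ·B·N_γ·s_γ = 0.5 × 14.418 × 2.4 × 20.9 × 0.94 = 339.92 kPa.
q_ult = 470.14 + 339.92 = 810.05 kPa.

q_ult ≈ 810 kPa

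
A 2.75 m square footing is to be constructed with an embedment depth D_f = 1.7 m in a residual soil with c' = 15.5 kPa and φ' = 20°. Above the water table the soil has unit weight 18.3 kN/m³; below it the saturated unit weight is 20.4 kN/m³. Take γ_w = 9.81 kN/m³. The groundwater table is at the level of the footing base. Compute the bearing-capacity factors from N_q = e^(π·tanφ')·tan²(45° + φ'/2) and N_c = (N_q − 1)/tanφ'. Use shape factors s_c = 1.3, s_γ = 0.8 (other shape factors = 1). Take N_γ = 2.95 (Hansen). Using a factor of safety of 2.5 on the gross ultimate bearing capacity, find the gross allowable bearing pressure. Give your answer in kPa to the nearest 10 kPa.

N_q = e^(π·tan20°)·tan²(55°) = 6.4; N_c = (N_q − 1)/tanφ' = 14.83.
q = γ·D_f = 18.3 × 1.7 = 31.11 kPa.
For the ½γBN_γ term take γ' = 20.4 − 9.81 = 10.59 kN/m³ (soil below base is submerged).
c·N_c·s_c = 15.5 × 14.835 × 1.3 = 298.92 kPa
q·N_q = 31.11 × 6.3994 = 199.09 kPa
0.5·γ·B·N_γ·s_γ = 0.5 × 10.59 × 2.75 × 2.95 × 0.8 = 34.365 kPa
q_ult = 298.92 + 199.09 + 34.365 = 532.37 kPa.
q_all = 532.37 / 2.5 = 212.95 kPa.

q_all ≈ 210 kPa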